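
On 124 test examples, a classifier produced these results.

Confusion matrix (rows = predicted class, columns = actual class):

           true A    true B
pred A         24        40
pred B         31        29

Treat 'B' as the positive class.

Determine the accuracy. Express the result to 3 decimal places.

0.427

Accuracy = (TP+TN)/N = (29+24)/124 = 0.427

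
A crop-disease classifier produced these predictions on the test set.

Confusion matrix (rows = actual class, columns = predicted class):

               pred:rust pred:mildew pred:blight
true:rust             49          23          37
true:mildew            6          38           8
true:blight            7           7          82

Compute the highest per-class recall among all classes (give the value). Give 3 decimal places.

0.854

Per-class recall (TP/(TP+FN)):
  rust: TP=49, FN=23+37=60 → 49/109 = 0.4495
  mildew: TP=38, FN=6+8=14 → 38/52 = 0.7308
  blight: TP=82, FN=7+7=14 → 82/96 = 0.8542
Highest is class 'blight' with recall = 0.854.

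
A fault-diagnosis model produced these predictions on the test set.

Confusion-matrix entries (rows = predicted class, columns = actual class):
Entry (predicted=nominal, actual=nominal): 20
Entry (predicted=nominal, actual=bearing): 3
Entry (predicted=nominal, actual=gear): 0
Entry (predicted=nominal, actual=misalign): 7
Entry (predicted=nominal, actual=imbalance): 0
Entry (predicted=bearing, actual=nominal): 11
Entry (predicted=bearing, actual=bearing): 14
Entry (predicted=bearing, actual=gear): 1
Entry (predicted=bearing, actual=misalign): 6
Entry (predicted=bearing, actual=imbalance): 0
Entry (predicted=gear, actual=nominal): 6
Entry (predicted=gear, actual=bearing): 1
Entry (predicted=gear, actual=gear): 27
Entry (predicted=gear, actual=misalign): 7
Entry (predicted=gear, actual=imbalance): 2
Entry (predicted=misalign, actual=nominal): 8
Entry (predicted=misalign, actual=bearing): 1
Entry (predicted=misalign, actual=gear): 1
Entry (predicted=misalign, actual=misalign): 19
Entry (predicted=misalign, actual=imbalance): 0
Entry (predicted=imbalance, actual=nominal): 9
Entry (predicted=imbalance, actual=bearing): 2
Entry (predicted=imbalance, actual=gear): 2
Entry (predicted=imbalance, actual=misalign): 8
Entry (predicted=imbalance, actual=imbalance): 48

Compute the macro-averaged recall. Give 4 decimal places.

Per-class recall (TP/(TP+FN)):
  nominal: TP=20, FN=11+6+8+9=34 → 20/54 = 0.37037
  bearing: TP=14, FN=3+1+1+2=7 → 14/21 = 0.66667
  gear: TP=27, FN=0+1+1+2=4 → 27/31 = 0.87097
  misalign: TP=19, FN=7+6+7+8=28 → 19/47 = 0.40426
  imbalance: TP=48, FN=0+0+2+0=2 → 48/50 = 0.96000
Macro-recall = mean = (0.37037 + 0.66667 + 0.87097 + 0.40426 + 0.96000) / 5 = 0.6545

0.6545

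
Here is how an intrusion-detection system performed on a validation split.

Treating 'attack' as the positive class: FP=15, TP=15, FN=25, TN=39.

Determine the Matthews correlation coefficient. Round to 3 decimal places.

0.103

MCC = (TP·TN − FP·FN) / √((TP+FP)(TP+FN)(TN+FP)(TN+FN))
Numerator = 15·39 − 15·25 = 210
Denominator = √(30·40·54·64) = √4147200 = 2036.4675
MCC = 210 / 2036.4675 = 0.103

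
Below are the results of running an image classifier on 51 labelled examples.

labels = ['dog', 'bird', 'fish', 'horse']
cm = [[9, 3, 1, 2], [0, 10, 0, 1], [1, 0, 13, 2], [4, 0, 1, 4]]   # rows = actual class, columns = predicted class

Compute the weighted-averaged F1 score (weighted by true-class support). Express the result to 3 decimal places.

Per-class F1 score (2·TP/(2·TP+FP+FN)):
  dog: TP=9, FP=0+1+4=5, FN=3+1+2=6 → 18/29 = 0.6207
  bird: TP=10, FP=3+0+0=3, FN=0+0+1=1 → 20/24 = 0.8333
  fish: TP=13, FP=1+0+1=2, FN=1+0+2=3 → 26/31 = 0.8387
  horse: TP=4, FP=2+1+2=5, FN=4+0+1=5 → 8/18 = 0.4444
Weighted-F1 score = Σ (supportᵢ/N)·F1 scoreᵢ with N=51: (15/51)·0.6207 + (11/51)·0.8333 + (16/51)·0.8387 + (9/51)·0.4444 = 0.704

0.704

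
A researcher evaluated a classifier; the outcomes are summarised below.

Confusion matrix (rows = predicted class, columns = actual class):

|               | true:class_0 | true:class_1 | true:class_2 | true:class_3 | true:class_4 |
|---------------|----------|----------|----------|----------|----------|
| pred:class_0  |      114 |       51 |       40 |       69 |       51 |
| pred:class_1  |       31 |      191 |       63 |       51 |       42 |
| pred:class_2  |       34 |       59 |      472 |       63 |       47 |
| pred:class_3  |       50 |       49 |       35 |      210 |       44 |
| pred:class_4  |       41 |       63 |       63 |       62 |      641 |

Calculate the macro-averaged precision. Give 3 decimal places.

Per-class precision (TP/(TP+FP)):
  class_0: TP=114, FP=51+40+69+51=211 → 114/325 = 0.3508
  class_1: TP=191, FP=31+63+51+42=187 → 191/378 = 0.5053
  class_2: TP=472, FP=34+59+63+47=203 → 472/675 = 0.6993
  class_3: TP=210, FP=50+49+35+44=178 → 210/388 = 0.5412
  class_4: TP=641, FP=41+63+63+62=229 → 641/870 = 0.7368
Macro-precision = mean = (0.3508 + 0.5053 + 0.6993 + 0.5412 + 0.7368) / 5 = 0.567

0.567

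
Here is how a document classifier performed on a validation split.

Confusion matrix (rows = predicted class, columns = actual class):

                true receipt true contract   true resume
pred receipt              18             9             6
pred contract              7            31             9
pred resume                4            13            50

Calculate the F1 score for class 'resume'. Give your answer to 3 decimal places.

0.758

Treat 'resume' as positive and all other classes as negative.
F1 score = 2·TP/(2·TP+FP+FN).
resume: TP=50, FP=4+13=17, FN=6+9=15 → 100/132 = 0.7576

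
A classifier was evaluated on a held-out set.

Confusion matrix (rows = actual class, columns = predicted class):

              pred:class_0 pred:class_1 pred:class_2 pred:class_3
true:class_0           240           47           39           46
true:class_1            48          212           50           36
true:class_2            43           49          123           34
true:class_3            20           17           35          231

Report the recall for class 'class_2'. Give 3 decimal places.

recall = TP/(TP+FN).
class_2: TP=123, FN=43+49+34=126 → 123/249 = 0.4940

0.494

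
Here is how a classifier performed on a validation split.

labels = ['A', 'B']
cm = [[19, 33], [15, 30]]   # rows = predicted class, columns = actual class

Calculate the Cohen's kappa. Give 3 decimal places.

0.031

Observed agreement pₒ = trace/N = 49/97 = 0.5052
Expected agreement pₑ = Σ (rowᵢ·colᵢ)/N² = (34·52 + 63·45)/97² = 0.4892
κ = (pₒ − pₑ)/(1 − pₑ) = (0.5052 − 0.4892)/(1 − 0.4892) = 0.031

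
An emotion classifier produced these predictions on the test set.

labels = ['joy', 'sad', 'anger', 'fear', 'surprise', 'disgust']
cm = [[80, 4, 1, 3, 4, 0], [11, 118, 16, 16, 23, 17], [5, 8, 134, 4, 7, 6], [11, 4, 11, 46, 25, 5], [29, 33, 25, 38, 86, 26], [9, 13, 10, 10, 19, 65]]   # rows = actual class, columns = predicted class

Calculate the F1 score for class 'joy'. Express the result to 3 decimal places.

0.675

Treat 'joy' as positive and all other classes as negative.
F1 score = 2·TP/(2·TP+FP+FN).
joy: TP=80, FP=11+5+11+29+9=65, FN=4+1+3+4+0=12 → 160/237 = 0.6751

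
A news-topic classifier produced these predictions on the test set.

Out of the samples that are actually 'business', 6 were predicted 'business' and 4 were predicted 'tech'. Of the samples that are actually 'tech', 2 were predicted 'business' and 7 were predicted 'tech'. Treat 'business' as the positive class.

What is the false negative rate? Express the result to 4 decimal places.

FNR = FN/(FN+TP) = 4/(4+6) = 0.4000

0.4000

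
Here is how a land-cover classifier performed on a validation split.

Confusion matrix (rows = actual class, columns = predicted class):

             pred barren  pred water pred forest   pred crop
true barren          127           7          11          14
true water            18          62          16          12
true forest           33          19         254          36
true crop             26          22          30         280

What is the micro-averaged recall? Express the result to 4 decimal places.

0.7477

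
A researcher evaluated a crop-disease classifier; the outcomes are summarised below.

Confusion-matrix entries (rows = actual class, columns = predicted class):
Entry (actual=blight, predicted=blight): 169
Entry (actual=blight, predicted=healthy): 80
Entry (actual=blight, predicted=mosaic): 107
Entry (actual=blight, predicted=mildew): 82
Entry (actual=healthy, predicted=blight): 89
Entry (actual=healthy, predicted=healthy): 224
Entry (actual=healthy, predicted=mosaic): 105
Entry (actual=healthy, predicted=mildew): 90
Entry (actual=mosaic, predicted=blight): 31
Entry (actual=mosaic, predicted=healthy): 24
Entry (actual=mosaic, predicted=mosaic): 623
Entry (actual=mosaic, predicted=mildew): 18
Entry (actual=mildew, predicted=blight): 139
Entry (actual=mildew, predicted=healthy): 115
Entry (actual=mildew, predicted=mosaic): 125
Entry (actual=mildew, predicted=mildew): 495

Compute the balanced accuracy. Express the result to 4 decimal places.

0.5721

Balanced accuracy = mean of per-class recall.
  blight: recall = 169/438 = 0.38584
  healthy: recall = 224/508 = 0.44094
  mosaic: recall = 623/696 = 0.89511
  mildew: recall = 495/874 = 0.56636
Mean = (0.38584 + 0.44094 + 0.89511 + 0.56636) / 4 = 0.5721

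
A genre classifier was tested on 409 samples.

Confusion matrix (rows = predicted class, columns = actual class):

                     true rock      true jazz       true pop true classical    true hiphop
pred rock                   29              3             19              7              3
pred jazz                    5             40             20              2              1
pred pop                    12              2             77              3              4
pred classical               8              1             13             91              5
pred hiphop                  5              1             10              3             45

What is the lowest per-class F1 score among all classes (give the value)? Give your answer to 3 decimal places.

0.483

Per-class F1 score (2·TP/(2·TP+FP+FN)):
  rock: TP=29, FP=3+19+7+3=32, FN=5+12+8+5=30 → 58/120 = 0.4833
  jazz: TP=40, FP=5+20+2+1=28, FN=3+2+1+1=7 → 80/115 = 0.6957
  pop: TP=77, FP=12+2+3+4=21, FN=19+20+13+10=62 → 154/237 = 0.6498
  classical: TP=91, FP=8+1+13+5=27, FN=7+2+3+3=15 → 182/224 = 0.8125
  hiphop: TP=45, FP=5+1+10+3=19, FN=3+1+4+5=13 → 90/122 = 0.7377
Lowest is class 'rock' with F1 score = 0.483.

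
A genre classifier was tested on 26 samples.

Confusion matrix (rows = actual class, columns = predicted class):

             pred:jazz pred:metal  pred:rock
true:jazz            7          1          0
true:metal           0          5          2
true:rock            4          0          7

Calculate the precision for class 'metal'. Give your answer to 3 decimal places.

precision = TP/(TP+FP).
metal: TP=5, FP=1+0=1 → 5/6 = 0.8333

0.833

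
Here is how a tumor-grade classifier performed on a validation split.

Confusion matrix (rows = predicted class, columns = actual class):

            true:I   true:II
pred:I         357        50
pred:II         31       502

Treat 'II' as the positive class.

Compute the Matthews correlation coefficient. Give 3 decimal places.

0.824

MCC = (TP·TN − FP·FN) / √((TP+FP)(TP+FN)(TN+FP)(TN+FN))
Numerator = 502·357 − 31·50 = 177664
Denominator = √(533·552·388·407) = √46461413856 = 215549.0985
MCC = 177664 / 215549.0985 = 0.824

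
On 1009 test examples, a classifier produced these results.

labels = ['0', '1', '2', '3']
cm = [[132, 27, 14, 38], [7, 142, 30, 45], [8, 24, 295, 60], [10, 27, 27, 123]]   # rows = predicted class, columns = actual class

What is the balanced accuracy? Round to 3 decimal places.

0.689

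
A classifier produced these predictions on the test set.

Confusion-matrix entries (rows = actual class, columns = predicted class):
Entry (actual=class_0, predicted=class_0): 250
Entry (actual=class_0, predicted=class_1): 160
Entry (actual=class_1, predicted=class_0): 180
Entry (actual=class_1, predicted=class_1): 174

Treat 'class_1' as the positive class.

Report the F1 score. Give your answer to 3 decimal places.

0.506

Precision = TP/(TP+FP) = 174/334 = 0.5210
Recall = TP/(TP+FN) = 174/354 = 0.4915
F1 = 2·TP/(2·TP+FP+FN) = 348/688 = 0.506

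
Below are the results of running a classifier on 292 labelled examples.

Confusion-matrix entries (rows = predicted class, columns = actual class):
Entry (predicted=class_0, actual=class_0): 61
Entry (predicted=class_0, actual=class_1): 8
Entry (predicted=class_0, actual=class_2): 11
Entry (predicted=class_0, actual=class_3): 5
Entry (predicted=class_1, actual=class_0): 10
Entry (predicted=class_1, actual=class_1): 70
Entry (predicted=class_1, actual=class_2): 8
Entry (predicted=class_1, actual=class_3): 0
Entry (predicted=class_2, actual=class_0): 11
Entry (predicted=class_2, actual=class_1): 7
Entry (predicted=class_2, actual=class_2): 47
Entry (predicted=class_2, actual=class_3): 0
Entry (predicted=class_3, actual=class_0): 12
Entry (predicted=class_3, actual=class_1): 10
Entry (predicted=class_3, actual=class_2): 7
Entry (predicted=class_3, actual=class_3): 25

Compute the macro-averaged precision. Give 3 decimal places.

0.675

Per-class precision (TP/(TP+FP)):
  class_0: TP=61, FP=8+11+5=24 → 61/85 = 0.7176
  class_1: TP=70, FP=10+8+0=18 → 70/88 = 0.7955
  class_2: TP=47, FP=11+7+0=18 → 47/65 = 0.7231
  class_3: TP=25, FP=12+10+7=29 → 25/54 = 0.4630
Macro-precision = mean = (0.7176 + 0.7955 + 0.7231 + 0.4630) / 4 = 0.675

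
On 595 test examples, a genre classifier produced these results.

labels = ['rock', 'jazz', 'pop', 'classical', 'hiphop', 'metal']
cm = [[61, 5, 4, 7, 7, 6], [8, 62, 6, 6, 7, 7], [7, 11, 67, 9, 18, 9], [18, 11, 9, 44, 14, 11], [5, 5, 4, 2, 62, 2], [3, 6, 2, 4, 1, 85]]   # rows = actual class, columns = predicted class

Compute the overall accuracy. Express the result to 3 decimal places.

Accuracy = trace / total = (61+62+67+44+62+85=381) / 595 = 381/595 = 0.640

0.640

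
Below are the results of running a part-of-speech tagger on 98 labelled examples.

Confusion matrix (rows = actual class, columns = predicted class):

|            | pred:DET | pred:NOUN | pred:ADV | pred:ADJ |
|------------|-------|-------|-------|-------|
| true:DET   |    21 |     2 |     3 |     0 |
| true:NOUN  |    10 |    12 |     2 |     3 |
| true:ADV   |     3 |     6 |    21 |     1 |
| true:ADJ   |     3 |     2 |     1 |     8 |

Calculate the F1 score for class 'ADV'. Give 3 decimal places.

0.724

Take TP from the diagonal, FP from the rest of the 'ADV' prediction marginal, FN from the rest of the 'ADV' actual marginal.
F1 score = 2·TP/(2·TP+FP+FN).
ADV: TP=21, FP=3+2+1=6, FN=3+6+1=10 → 42/58 = 0.7241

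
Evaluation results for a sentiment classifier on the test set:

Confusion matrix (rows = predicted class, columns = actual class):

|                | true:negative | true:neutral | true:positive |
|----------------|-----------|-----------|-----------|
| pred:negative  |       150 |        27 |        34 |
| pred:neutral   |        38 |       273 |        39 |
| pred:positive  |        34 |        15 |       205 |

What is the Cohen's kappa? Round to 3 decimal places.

Observed agreement pₒ = trace/N = 628/815 = 0.7706
Expected agreement pₑ = Σ (rowᵢ·colᵢ)/N² = (222·211 + 315·350 + 278·254)/815² = 0.3428
κ = (pₒ − pₑ)/(1 − pₑ) = (0.7706 − 0.3428)/(1 − 0.3428) = 0.651

0.651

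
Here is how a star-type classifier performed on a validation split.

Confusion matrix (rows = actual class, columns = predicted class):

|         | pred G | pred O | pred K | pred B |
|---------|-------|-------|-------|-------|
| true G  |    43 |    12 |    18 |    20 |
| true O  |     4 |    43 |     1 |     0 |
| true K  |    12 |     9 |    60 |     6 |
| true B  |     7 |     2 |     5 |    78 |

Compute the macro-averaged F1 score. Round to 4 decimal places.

Per-class F1 score (2·TP/(2·TP+FP+FN)):
  G: TP=43, FP=4+12+7=23, FN=12+18+20=50 → 86/159 = 0.54088
  O: TP=43, FP=12+9+2=23, FN=4+1+0=5 → 86/114 = 0.75439
  K: TP=60, FP=18+1+5=24, FN=12+9+6=27 → 120/171 = 0.70175
  B: TP=78, FP=20+0+6=26, FN=7+2+5=14 → 156/196 = 0.79592
Macro-F1 score = mean = (0.54088 + 0.75439 + 0.70175 + 0.79592) / 4 = 0.6982

0.6982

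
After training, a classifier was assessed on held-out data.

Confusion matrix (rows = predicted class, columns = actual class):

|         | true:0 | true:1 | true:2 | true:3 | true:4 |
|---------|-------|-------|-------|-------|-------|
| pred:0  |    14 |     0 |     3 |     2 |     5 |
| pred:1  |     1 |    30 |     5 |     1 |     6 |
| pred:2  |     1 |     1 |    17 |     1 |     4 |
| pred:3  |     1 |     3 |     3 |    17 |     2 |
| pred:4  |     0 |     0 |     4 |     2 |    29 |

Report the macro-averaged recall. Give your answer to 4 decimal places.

Per-class recall (TP/(TP+FN)):
  0: TP=14, FN=1+1+1+0=3 → 14/17 = 0.82353
  1: TP=30, FN=0+1+3+0=4 → 30/34 = 0.88235
  2: TP=17, FN=3+5+3+4=15 → 17/32 = 0.53125
  3: TP=17, FN=2+1+1+2=6 → 17/23 = 0.73913
  4: TP=29, FN=5+6+4+2=17 → 29/46 = 0.63043
Macro-recall = mean = (0.82353 + 0.88235 + 0.53125 + 0.73913 + 0.63043) / 5 = 0.7213

0.7213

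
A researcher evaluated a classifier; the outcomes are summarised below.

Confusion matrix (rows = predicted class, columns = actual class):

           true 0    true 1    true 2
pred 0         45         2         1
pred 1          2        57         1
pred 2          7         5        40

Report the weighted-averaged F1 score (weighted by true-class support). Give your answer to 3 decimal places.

Per-class F1 score (2·TP/(2·TP+FP+FN)):
  0: TP=45, FP=2+1=3, FN=2+7=9 → 90/102 = 0.8824
  1: TP=57, FP=2+1=3, FN=2+5=7 → 114/124 = 0.9194
  2: TP=40, FP=7+5=12, FN=1+1=2 → 80/94 = 0.8511
Weighted-F1 score = Σ (supportᵢ/N)·F1 scoreᵢ with N=160: (54/160)·0.8824 + (64/160)·0.9194 + (42/160)·0.8511 = 0.889

0.889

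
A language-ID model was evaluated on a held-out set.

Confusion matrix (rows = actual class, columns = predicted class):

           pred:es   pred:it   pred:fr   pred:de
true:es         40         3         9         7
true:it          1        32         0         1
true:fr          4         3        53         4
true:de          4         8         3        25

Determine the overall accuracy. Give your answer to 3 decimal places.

Accuracy = trace / total = (40+32+53+25=150) / 197 = 150/197 = 0.761

0.761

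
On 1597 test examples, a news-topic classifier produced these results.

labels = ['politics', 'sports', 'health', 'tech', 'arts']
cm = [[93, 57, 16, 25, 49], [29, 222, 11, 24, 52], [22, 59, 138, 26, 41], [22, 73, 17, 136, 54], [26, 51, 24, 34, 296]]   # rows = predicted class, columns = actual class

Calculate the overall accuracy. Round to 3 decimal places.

Accuracy = trace / total = (93+222+138+136+296=885) / 1597 = 885/1597 = 0.554

0.554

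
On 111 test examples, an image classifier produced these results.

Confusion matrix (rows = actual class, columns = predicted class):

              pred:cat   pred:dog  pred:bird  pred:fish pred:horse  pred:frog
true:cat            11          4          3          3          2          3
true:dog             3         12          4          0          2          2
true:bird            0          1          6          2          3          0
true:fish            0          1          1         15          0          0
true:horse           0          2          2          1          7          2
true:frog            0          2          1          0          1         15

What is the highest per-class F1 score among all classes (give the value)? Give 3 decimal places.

0.789

Per-class F1 score (2·TP/(2·TP+FP+FN)):
  cat: TP=11, FP=3+0+0+0+0=3, FN=4+3+3+2+3=15 → 22/40 = 0.5500
  dog: TP=12, FP=4+1+1+2+2=10, FN=3+4+0+2+2=11 → 24/45 = 0.5333
  bird: TP=6, FP=3+4+1+2+1=11, FN=0+1+2+3+0=6 → 12/29 = 0.4138
  fish: TP=15, FP=3+0+2+1+0=6, FN=0+1+1+0+0=2 → 30/38 = 0.7895
  horse: TP=7, FP=2+2+3+0+1=8, FN=0+2+2+1+2=7 → 14/29 = 0.4828
  frog: TP=15, FP=3+2+0+0+2=7, FN=0+2+1+0+1=4 → 30/41 = 0.7317
Highest is class 'fish' with F1 score = 0.789.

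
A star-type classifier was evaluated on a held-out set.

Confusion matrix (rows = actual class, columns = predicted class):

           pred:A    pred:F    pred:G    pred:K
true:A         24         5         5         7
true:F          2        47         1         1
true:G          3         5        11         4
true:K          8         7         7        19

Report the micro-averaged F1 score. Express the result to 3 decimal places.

0.647

Micro-averaging pools counts across classes: ΣTP=101, ΣFP=55, ΣFN=55.
Micro-F1 score = 2·TP/(2·TP+FP+FN) on pooled counts = 0.647 (equals overall accuracy in single-label multiclass).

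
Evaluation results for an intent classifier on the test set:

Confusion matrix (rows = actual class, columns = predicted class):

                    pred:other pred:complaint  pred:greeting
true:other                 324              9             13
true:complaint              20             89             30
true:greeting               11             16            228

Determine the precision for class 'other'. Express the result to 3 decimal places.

0.913

Treat 'other' as positive and all other classes as negative.
precision = TP/(TP+FP).
other: TP=324, FP=20+11=31 → 324/355 = 0.9127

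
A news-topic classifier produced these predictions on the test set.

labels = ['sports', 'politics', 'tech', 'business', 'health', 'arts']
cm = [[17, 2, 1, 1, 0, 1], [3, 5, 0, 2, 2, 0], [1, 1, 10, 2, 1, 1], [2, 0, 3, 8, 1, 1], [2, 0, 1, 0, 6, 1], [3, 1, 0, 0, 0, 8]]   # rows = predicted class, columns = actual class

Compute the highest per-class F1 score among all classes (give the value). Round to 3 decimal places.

Per-class F1 score (2·TP/(2·TP+FP+FN)):
  sports: TP=17, FP=2+1+1+0+1=5, FN=3+1+2+2+3=11 → 34/50 = 0.6800
  politics: TP=5, FP=3+0+2+2+0=7, FN=2+1+0+0+1=4 → 10/21 = 0.4762
  tech: TP=10, FP=1+1+2+1+1=6, FN=1+0+3+1+0=5 → 20/31 = 0.6452
  business: TP=8, FP=2+0+3+1+1=7, FN=1+2+2+0+0=5 → 16/28 = 0.5714
  health: TP=6, FP=2+0+1+0+1=4, FN=0+2+1+1+0=4 → 12/20 = 0.6000
  arts: TP=8, FP=3+1+0+0+0=4, FN=1+0+1+1+1=4 → 16/24 = 0.6667
Highest is class 'sports' with F1 score = 0.680.

0.680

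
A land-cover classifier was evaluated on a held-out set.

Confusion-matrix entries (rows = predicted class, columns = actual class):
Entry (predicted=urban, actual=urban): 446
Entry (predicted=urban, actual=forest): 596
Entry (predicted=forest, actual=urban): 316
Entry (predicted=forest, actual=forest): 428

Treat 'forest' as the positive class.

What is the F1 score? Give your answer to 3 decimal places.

Precision = TP/(TP+FP) = 428/744 = 0.5753
Recall = TP/(TP+FN) = 428/1024 = 0.4180
F1 = 2·TP/(2·TP+FP+FN) = 856/1768 = 0.484

0.484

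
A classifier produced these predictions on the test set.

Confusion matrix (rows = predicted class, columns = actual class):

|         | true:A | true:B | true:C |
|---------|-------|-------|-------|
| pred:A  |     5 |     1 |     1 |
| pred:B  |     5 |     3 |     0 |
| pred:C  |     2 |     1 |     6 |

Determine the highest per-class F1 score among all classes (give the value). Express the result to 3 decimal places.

0.750

Per-class F1 score (2·TP/(2·TP+FP+FN)):
  A: TP=5, FP=1+1=2, FN=5+2=7 → 10/19 = 0.5263
  B: TP=3, FP=5+0=5, FN=1+1=2 → 6/13 = 0.4615
  C: TP=6, FP=2+1=3, FN=1+0=1 → 12/16 = 0.7500
Highest is class 'C' with F1 score = 0.750.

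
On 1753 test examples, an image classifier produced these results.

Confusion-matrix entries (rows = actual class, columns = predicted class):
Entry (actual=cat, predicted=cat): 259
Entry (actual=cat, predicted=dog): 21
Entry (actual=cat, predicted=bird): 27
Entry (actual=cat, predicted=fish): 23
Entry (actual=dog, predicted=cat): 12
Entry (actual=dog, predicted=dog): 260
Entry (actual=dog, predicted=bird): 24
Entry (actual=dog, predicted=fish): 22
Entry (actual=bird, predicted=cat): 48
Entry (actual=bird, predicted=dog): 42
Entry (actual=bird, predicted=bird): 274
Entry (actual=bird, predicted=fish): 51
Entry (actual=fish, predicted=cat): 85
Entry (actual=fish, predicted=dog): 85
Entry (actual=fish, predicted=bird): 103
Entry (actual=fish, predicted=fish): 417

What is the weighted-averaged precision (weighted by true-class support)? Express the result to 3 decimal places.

Per-class precision (TP/(TP+FP)):
  cat: TP=259, FP=12+48+85=145 → 259/404 = 0.6411
  dog: TP=260, FP=21+42+85=148 → 260/408 = 0.6373
  bird: TP=274, FP=27+24+103=154 → 274/428 = 0.6402
  fish: TP=417, FP=23+22+51=96 → 417/513 = 0.8129
Weighted-precision = Σ (supportᵢ/N)·precisionᵢ with N=1753: (330/1753)·0.6411 + (318/1753)·0.6373 + (415/1753)·0.6402 + (690/1753)·0.8129 = 0.708

0.708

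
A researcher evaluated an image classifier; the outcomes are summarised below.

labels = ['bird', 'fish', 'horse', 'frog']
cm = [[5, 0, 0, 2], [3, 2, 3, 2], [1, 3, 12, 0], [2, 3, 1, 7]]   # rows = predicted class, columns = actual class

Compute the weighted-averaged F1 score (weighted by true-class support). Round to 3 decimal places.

0.572

Per-class F1 score (2·TP/(2·TP+FP+FN)):
  bird: TP=5, FP=0+0+2=2, FN=3+1+2=6 → 10/18 = 0.5556
  fish: TP=2, FP=3+3+2=8, FN=0+3+3=6 → 4/18 = 0.2222
  horse: TP=12, FP=1+3+0=4, FN=0+3+1=4 → 24/32 = 0.7500
  frog: TP=7, FP=2+3+1=6, FN=2+2+0=4 → 14/24 = 0.5833
Weighted-F1 score = Σ (supportᵢ/N)·F1 scoreᵢ with N=46: (11/46)·0.5556 + (8/46)·0.2222 + (16/46)·0.7500 + (11/46)·0.5833 = 0.572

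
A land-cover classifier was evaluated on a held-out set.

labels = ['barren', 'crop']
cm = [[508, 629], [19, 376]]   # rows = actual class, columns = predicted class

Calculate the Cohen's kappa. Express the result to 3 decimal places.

Observed agreement pₒ = trace/N = 884/1532 = 0.5770
Expected agreement pₑ = Σ (rowᵢ·colᵢ)/N² = (1137·527 + 395·1005)/1532² = 0.4244
κ = (pₒ − pₑ)/(1 − pₑ) = (0.5770 − 0.4244)/(1 − 0.4244) = 0.265

0.265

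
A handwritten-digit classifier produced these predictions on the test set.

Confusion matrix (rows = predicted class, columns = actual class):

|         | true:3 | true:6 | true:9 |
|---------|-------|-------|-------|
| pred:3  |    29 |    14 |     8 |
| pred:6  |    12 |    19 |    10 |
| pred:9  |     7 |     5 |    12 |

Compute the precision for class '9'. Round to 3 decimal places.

Treat '9' as positive and all other classes as negative.
precision = TP/(TP+FP).
9: TP=12, FP=7+5=12 → 12/24 = 0.5000

0.500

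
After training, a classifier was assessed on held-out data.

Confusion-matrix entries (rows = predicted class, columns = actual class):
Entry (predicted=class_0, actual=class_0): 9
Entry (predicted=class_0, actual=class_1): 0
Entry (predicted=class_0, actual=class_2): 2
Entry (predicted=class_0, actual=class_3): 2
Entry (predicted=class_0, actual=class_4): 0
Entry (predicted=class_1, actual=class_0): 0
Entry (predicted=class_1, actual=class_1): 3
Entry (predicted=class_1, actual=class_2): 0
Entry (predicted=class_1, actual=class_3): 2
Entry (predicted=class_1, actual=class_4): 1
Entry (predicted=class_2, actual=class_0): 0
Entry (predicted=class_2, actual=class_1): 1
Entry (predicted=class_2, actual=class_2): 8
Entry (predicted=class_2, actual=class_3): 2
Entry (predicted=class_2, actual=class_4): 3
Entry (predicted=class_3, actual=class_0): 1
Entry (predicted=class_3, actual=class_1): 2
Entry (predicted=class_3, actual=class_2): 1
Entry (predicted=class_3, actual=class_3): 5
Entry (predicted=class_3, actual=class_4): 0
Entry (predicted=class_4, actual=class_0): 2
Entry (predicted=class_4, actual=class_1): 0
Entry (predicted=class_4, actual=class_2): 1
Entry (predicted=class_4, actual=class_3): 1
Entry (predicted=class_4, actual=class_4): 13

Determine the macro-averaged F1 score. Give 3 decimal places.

Per-class F1 score (2·TP/(2·TP+FP+FN)):
  class_0: TP=9, FP=0+2+2+0=4, FN=0+0+1+2=3 → 18/25 = 0.7200
  class_1: TP=3, FP=0+0+2+1=3, FN=0+1+2+0=3 → 6/12 = 0.5000
  class_2: TP=8, FP=0+1+2+3=6, FN=2+0+1+1=4 → 16/26 = 0.6154
  class_3: TP=5, FP=1+2+1+0=4, FN=2+2+2+1=7 → 10/21 = 0.4762
  class_4: TP=13, FP=2+0+1+1=4, FN=0+1+3+0=4 → 26/34 = 0.7647
Macro-F1 score = mean = (0.7200 + 0.5000 + 0.6154 + 0.4762 + 0.7647) / 5 = 0.615

0.615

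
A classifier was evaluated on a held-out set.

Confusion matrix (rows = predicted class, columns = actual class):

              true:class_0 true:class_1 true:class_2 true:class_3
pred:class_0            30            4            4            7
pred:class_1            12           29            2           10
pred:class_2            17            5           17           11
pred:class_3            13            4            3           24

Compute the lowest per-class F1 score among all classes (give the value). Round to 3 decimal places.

0.447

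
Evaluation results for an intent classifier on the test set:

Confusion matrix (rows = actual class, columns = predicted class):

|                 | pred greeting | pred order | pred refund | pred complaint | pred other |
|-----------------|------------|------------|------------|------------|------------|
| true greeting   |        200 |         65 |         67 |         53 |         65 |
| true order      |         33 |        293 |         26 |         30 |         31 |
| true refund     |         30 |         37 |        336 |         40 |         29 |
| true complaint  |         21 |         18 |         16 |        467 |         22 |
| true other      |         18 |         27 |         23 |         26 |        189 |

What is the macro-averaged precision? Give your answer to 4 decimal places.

0.6733

Per-class precision (TP/(TP+FP)):
  greeting: TP=200, FP=33+30+21+18=102 → 200/302 = 0.66225
  order: TP=293, FP=65+37+18+27=147 → 293/440 = 0.66591
  refund: TP=336, FP=67+26+16+23=132 → 336/468 = 0.71795
  complaint: TP=467, FP=53+30+40+26=149 → 467/616 = 0.75812
  other: TP=189, FP=65+31+29+22=147 → 189/336 = 0.56250
Macro-precision = mean = (0.66225 + 0.66591 + 0.71795 + 0.75812 + 0.56250) / 5 = 0.6733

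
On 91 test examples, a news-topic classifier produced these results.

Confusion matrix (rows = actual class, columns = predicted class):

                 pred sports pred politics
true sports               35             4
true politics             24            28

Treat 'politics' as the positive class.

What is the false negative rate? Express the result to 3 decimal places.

0.462

FNR = FN/(FN+TP) = 24/(24+28) = 0.462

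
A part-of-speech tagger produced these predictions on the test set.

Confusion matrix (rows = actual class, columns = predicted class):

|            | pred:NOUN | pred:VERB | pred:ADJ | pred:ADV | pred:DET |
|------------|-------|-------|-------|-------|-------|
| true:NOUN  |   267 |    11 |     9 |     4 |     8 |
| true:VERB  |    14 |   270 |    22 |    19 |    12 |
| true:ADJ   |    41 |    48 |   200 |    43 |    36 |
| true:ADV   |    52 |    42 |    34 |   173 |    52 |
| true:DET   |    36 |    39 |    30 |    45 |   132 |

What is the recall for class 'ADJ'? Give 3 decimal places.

0.543

One-vs-rest for 'ADJ': TP = diagonal; FP = other classes predicted 'ADJ'; FN = 'ADJ' predicted as other.
recall = TP/(TP+FN).
ADJ: TP=200, FN=41+48+43+36=168 → 200/368 = 0.5435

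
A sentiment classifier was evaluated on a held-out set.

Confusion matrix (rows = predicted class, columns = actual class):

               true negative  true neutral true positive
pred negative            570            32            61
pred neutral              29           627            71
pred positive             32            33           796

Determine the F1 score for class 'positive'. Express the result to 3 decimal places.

0.890

Treat 'positive' as positive and all other classes as negative.
F1 score = 2·TP/(2·TP+FP+FN).
positive: TP=796, FP=32+33=65, FN=61+71=132 → 1592/1789 = 0.8899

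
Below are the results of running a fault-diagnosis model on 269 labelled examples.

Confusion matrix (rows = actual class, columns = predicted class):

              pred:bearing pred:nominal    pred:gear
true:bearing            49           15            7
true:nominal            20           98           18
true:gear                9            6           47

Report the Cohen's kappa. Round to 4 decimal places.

Observed agreement pₒ = trace/N = 194/269 = 0.72119
Expected agreement pₑ = Σ (rowᵢ·colᵢ)/N² = (71·78 + 136·119 + 62·72)/269² = 0.36188
κ = (pₒ − pₑ)/(1 − pₑ) = (0.72119 − 0.36188)/(1 − 0.36188) = 0.5631

0.5631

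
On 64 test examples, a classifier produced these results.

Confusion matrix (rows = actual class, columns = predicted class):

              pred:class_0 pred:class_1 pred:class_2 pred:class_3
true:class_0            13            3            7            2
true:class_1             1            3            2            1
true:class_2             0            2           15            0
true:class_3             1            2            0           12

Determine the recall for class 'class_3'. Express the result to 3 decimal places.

0.800

Treat 'class_3' as positive and all other classes as negative.
recall = TP/(TP+FN).
class_3: TP=12, FN=1+2+0=3 → 12/15 = 0.8000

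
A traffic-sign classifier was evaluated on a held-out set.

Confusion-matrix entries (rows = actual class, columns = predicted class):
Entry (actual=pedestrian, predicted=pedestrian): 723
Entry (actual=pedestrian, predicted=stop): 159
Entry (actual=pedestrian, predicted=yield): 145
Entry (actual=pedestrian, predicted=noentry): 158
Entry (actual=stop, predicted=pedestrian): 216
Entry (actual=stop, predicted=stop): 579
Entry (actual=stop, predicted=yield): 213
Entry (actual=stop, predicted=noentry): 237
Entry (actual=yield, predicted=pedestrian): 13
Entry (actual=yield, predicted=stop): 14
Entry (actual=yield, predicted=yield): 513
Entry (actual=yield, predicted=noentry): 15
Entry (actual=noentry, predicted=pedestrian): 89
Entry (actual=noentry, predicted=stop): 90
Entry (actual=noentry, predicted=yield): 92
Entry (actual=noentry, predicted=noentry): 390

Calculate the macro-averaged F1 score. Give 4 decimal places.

Per-class F1 score (2·TP/(2·TP+FP+FN)):
  pedestrian: TP=723, FP=216+13+89=318, FN=159+145+158=462 → 1446/2226 = 0.64960
  stop: TP=579, FP=159+14+90=263, FN=216+213+237=666 → 1158/2087 = 0.55486
  yield: TP=513, FP=145+213+92=450, FN=13+14+15=42 → 1026/1518 = 0.67589
  noentry: TP=390, FP=158+237+15=410, FN=89+90+92=271 → 780/1461 = 0.53388
Macro-F1 score = mean = (0.64960 + 0.55486 + 0.67589 + 0.53388) / 4 = 0.6036

0.6036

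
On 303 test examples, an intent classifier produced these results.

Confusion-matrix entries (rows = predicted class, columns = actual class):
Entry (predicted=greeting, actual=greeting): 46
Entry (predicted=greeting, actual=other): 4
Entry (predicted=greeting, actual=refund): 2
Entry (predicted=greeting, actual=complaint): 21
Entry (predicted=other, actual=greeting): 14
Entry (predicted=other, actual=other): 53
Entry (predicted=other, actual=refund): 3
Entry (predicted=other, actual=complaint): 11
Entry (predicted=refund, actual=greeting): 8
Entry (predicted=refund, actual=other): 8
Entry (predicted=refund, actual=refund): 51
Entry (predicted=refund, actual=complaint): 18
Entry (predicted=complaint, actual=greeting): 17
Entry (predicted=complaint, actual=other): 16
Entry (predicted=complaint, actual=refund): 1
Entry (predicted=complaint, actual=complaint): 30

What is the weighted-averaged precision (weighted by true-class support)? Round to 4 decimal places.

0.5883

Per-class precision (TP/(TP+FP)):
  greeting: TP=46, FP=4+2+21=27 → 46/73 = 0.63014
  other: TP=53, FP=14+3+11=28 → 53/81 = 0.65432
  refund: TP=51, FP=8+8+18=34 → 51/85 = 0.60000
  complaint: TP=30, FP=17+16+1=34 → 30/64 = 0.46875
Weighted-precision = Σ (supportᵢ/N)·precisionᵢ with N=303: (85/303)·0.63014 + (81/303)·0.65432 + (57/303)·0.60000 + (80/303)·0.46875 = 0.5883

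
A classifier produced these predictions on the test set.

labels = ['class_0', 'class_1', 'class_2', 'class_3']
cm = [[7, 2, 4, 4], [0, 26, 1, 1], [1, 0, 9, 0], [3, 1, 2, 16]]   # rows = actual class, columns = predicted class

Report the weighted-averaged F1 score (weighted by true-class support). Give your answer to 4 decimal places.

Per-class F1 score (2·TP/(2·TP+FP+FN)):
  class_0: TP=7, FP=0+1+3=4, FN=2+4+4=10 → 14/28 = 0.50000
  class_1: TP=26, FP=2+0+1=3, FN=0+1+1=2 → 52/57 = 0.91228
  class_2: TP=9, FP=4+1+2=7, FN=1+0+0=1 → 18/26 = 0.69231
  class_3: TP=16, FP=4+1+0=5, FN=3+1+2=6 → 32/43 = 0.74419
Weighted-F1 score = Σ (supportᵢ/N)·F1 scoreᵢ with N=77: (17/77)·0.50000 + (28/77)·0.91228 + (10/77)·0.69231 + (22/77)·0.74419 = 0.7447

0.7447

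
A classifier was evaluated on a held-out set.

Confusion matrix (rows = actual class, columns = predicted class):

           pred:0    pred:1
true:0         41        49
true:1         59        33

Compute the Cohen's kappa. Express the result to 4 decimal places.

Observed agreement pₒ = trace/N = 74/182 = 0.40659
Expected agreement pₑ = Σ (rowᵢ·colᵢ)/N² = (90·100 + 92·82)/182² = 0.49946
κ = (pₒ − pₑ)/(1 − pₑ) = (0.40659 − 0.49946)/(1 − 0.49946) = -0.1855

-0.1855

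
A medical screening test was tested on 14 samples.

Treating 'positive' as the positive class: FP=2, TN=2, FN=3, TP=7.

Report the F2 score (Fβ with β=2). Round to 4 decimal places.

0.7143

Fβ = (1+β²)·TP / ((1+β²)·TP + β²·FN + FP), with β²=4
= 5·7 / (5·7 + 4·3 + 2) = 0.7143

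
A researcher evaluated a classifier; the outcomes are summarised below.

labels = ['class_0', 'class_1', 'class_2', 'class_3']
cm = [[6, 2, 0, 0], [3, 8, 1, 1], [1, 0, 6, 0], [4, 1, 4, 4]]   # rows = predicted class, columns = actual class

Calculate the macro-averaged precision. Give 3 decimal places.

0.633

Per-class precision (TP/(TP+FP)):
  class_0: TP=6, FP=2+0+0=2 → 6/8 = 0.7500
  class_1: TP=8, FP=3+1+1=5 → 8/13 = 0.6154
  class_2: TP=6, FP=1+0+0=1 → 6/7 = 0.8571
  class_3: TP=4, FP=4+1+4=9 → 4/13 = 0.3077
Macro-precision = mean = (0.7500 + 0.6154 + 0.8571 + 0.3077) / 4 = 0.633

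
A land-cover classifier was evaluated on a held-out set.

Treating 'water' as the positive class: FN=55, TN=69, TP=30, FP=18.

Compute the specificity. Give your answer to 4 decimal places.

Specificity = TN/(TN+FP) = 69/(69+18) = 0.7931

0.7931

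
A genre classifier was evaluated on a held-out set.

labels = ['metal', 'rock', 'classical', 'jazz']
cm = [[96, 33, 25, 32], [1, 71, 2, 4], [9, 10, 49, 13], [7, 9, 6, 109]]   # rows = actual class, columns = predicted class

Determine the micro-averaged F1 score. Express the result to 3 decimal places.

0.683

Micro-averaging pools counts across classes: ΣTP=325, ΣFP=151, ΣFN=151.
Micro-F1 score = 2·TP/(2·TP+FP+FN) on pooled counts = 0.683 (equals overall accuracy in single-label multiclass).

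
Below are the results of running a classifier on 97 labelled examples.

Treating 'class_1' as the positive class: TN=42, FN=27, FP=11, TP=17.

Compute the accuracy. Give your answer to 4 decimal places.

0.6082

Accuracy = (TP+TN)/N = (17+42)/97 = 0.6082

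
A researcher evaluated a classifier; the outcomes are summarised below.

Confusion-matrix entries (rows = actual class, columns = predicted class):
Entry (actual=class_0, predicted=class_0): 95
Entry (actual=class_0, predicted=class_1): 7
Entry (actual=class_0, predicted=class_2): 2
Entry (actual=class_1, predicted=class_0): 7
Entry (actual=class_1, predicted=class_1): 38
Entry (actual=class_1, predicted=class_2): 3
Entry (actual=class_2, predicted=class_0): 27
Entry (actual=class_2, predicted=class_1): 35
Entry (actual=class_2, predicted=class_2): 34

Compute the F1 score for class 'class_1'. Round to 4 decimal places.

One-vs-rest for 'class_1': TP = diagonal; FP = other classes predicted 'class_1'; FN = 'class_1' predicted as other.
F1 score = 2·TP/(2·TP+FP+FN).
class_1: TP=38, FP=7+35=42, FN=7+3=10 → 76/128 = 0.59375

0.5938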